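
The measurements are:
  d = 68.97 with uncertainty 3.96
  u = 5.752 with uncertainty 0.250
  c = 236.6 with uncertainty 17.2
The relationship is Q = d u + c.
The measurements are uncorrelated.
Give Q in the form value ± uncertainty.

633.3 ± 33.3

Let p = d·u = 396.7. δp/p = √((1·δd/d)² + (1·δu/u)²) = √(0.00330 + 0.00189) = 0.0720, so δp = 28.6.
Q = p + c: δQ = √(δp² + δc²) = √(816 + 296) = 33.3
Q = 633.3.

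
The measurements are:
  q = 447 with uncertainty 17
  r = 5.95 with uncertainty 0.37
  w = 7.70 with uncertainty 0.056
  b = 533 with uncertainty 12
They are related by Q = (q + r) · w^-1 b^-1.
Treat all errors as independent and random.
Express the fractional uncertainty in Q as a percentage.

Let u = q + r = 453. δu = √(δq² + δr²) = √(289 + 0.137) = 17.0, so δu/u = 0.0375.
Q is then a monomial in u, w, b:
δQ/Q = √((δu/u)² + (-1·δw/w)² + (-1·δb/b)²) = √(0.00141 + 5.29e-05 + 0.000507) = 0.0444

4.44%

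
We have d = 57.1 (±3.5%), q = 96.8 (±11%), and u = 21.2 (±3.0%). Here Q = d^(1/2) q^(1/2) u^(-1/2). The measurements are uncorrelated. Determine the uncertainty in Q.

0.963

Since Q is a product/quotient, work with relative uncertainties:
  (½·δd/d)² = (0.5×0.0350)² = 0.000306;  (½·δq/q)² = (0.5×0.110)² = 0.00302;  (−½·δu/u)² = (-0.5×0.0300)² = 0.000225
δQ/Q = √(0.00356) = 0.0596
Q = 16.1, so δQ = 0.0596 × 16.1 = 0.963.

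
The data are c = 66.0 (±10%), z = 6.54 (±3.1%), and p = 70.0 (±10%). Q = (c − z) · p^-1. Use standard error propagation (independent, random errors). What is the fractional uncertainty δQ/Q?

Let u = c − z = 59.5. δu = √(δc² + δz²) = √(43.6 + 0.0411) = 6.60, so δu/u = 0.111.
Q is then a monomial in u, p:
δQ/Q = √((δu/u)² + (-1·δp/p)²) = √(0.0123 + 0.0100) = 0.149

0.149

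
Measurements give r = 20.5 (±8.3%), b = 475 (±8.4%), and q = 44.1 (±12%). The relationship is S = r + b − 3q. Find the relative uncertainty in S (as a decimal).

Sums and differences: (δS)² = Σ (cᵢ δxᵢ)².
  (δr)² = 2.90;  (δb)² = 1590;  (3·δq)² = 252
δS = √(1850) = 43.0
S = 363, so δS/S = 43.0/363 = 0.118.

0.118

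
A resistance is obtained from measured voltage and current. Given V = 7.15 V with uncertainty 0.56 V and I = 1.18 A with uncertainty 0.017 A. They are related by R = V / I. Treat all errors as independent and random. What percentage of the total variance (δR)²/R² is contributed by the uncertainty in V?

96.7%

(δR/R)² = (1·δV/V)² + (-1·δI/I)²
  V term: (1×0.0783)² = 0.00613
  I term: (-1×0.0144)² = 0.000208
Total = 0.00634. Share from V = 0.00613/0.00634 = 0.967.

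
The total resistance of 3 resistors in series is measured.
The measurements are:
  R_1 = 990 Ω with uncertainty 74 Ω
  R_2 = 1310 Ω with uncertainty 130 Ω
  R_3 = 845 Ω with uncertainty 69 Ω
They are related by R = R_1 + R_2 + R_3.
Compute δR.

Each term contributes (cᵢ δxᵢ)² to (δR)²:
  (δR_1)² = 5480;  (δR_2)² = 16900;  (δR_3)² = 4760
δR = √(27100) = 165 Ω

165 Ω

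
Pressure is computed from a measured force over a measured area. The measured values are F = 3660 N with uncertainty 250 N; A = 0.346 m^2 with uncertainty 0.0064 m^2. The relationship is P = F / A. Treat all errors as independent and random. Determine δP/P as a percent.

7.08%

P is a product of powers, so relative uncertainties combine in quadrature:
  (1·δF/F)² = (1×0.0683)² = 0.00467;  (-1·δA/A)² = (-1×0.0185)² = 0.000342
δP/P = √(0.00501) = 0.0708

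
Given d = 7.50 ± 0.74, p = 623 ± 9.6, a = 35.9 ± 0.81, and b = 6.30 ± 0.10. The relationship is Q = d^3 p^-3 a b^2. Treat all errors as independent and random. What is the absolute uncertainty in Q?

Each factor contributes (exponent × relative error)² to (δQ/Q)²:
  (3·δd/d)² = (3×0.0987)² = 0.0876;  (-3·δp/p)² = (-3×0.0154)² = 0.00214;  (1·δa/a)² = (1×0.0226)² = 0.000509;  (2·δb/b)² = (2×0.0159)² = 0.00101
δQ/Q = √(0.0913) = 0.302
Q = 0.00249, so δQ = 0.302 × 0.00249 = 0.000751.

0.000751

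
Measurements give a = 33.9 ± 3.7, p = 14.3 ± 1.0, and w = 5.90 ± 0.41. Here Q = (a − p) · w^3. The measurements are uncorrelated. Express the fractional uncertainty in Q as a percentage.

Let u = a − p = 19.6. δu = √(δa² + δp²) = √(13.7 + 1.00) = 3.83, so δu/u = 0.196.
Q is then a monomial in u, w:
δQ/Q = √((δu/u)² + (3·δw/w)²) = √(0.0382 + 0.0435) = 0.286

28.6%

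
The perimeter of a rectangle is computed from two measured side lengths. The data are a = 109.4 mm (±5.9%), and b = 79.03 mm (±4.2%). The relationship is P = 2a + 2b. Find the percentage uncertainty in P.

P is a linear combination, so absolute uncertainties add in quadrature:
  (2·δa)² = 167;  (2·δb)² = 44.1
δP = √(211) = 14.5 mm
P = 376.9 mm, so δP/P = 14.5/376.9 = 0.0385.

3.85%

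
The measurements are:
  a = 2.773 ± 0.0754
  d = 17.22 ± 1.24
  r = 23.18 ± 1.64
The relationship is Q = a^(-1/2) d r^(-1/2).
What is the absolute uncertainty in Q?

Q is a product of powers, so relative uncertainties combine in quadrature:
  (−½·δa/a)² = (-0.5×0.0272)² = 0.000185;  (1·δd/d)² = (1×0.0720)² = 0.00519;  (−½·δr/r)² = (-0.5×0.0708)² = 0.00125
δQ/Q = √(0.00662) = 0.0814
Q = 2.148, so δQ = 0.0814 × 2.148 = 0.175.

0.175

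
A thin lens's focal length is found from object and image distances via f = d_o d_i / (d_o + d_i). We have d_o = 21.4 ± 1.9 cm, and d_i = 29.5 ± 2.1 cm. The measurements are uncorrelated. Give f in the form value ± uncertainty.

12.4 ± 0.738 cm

∂f/∂d_o = (d_i/(d_o+d_i))² = 0.336;  ∂f/∂d_i = (d_o/(d_o+d_i))² = 0.177
δf = √((∂f/∂d_o · δd_o)² + (∂f/∂d_i · δd_i)²) = √(0.407 + 0.138) = 0.738 cm
f = 12.4 cm.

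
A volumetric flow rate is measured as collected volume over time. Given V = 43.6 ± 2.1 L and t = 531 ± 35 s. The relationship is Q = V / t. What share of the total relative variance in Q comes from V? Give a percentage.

34.8%

(δQ/Q)² = (1·δV/V)² + (-1·δt/t)²
  V term: (1×0.0482)² = 0.00232
  t term: (-1×0.0659)² = 0.00434
Total = 0.00666. Share from V = 0.00232/0.00666 = 0.348.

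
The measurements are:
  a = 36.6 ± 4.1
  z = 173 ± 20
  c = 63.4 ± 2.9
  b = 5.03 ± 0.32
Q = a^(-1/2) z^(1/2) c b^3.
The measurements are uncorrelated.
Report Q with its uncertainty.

17500 ± 3720

Each factor contributes (exponent × relative error)² to (δQ/Q)²:
  (−½·δa/a)² = (-0.5×0.112)² = 0.00314;  (½·δz/z)² = (0.5×0.116)² = 0.00334;  (1·δc/c)² = (1×0.0457)² = 0.00209;  (3·δb/b)² = (3×0.0636)² = 0.0364
δQ/Q = √(0.0450) = 0.212
Q = 17500, so δQ = 0.212 × 17500 = 3720.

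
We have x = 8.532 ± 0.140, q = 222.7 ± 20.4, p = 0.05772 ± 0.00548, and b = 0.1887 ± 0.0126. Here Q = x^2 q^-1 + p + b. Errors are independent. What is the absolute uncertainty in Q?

0.0346

Let w = x^2·q^-1 = 0.3269. δw/w = √((2·δx/x)² + (-1·δq/q)²) = √(0.00108 + 0.00839) = 0.0973, so δw = 0.0318.
Q = w + p + b: δQ = √(δw² + δp² + δb²) = √(0.00101 + 3e-05 + 0.000159) = 0.0346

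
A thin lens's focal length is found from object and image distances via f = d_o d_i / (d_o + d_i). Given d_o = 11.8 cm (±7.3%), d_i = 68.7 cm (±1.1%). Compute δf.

0.628 cm

∂f/∂d_o = (d_i/(d_o+d_i))² = 0.728;  ∂f/∂d_i = (d_o/(d_o+d_i))² = 0.0215
δf = √((∂f/∂d_o · δd_o)² + (∂f/∂d_i · δd_i)²) = √(0.394 + 0.000264) = 0.628 cm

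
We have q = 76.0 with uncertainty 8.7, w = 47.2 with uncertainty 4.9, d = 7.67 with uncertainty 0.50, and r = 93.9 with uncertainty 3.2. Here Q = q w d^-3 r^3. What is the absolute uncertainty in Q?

1.77e+06

Since Q is a product/quotient, work with relative uncertainties:
  (1·δq/q)² = (1×0.114)² = 0.0131;  (1·δw/w)² = (1×0.104)² = 0.0108;  (-3·δd/d)² = (-3×0.0652)² = 0.0382;  (3·δr/r)² = (3×0.0341)² = 0.0105
δQ/Q = √(0.0726) = 0.269
Q = 6.58e+06, so δQ = 0.269 × 6.58e+06 = 1.77e+06.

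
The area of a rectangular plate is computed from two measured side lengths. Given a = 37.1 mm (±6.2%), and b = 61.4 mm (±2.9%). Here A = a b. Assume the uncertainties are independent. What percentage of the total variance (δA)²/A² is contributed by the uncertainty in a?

(δA/A)² = (1·δa/a)² + (1·δb/b)²
  a term: (1×0.0620)² = 0.00384
  b term: (1×0.0290)² = 0.000841
Total = 0.00469. Share from a = 0.00384/0.00469 = 0.820.

82.0%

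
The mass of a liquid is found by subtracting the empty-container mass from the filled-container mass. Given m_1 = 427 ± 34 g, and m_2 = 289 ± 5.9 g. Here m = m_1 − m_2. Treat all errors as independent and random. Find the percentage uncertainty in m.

Each term contributes (cᵢ δxᵢ)² to (δm)²:
  (δm_1)² = 1160;  (δm_2)² = 34.8
δm = √(1190) = 34.5 g
m = 138 g, so δm/m = 34.5/138 = 0.250.

25.0%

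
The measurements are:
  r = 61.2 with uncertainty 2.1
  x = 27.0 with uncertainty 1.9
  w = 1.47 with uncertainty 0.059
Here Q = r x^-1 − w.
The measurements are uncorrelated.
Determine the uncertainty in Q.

0.187

Let p = r·x^-1 = 2.27. δp/p = √((1·δr/r)² + (-1·δx/x)²) = √(0.00118 + 0.00495) = 0.0783, so δp = 0.177.
Q = p − w: δQ = √(δp² + δw²) = √(0.0315 + 0.00348) = 0.187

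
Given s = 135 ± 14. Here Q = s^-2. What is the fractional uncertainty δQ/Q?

Since Q is a product/quotient, work with relative uncertainties:
  (-2·δs/s)² = (-2×0.104)² = 0.0430
δQ/Q = √(0.0430) = 0.207

0.207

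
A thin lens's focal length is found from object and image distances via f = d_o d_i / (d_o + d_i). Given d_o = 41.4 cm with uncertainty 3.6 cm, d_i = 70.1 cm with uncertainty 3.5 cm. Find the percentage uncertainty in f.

5.77%

∂f/∂d_o = (d_i/(d_o+d_i))² = 0.395;  ∂f/∂d_i = (d_o/(d_o+d_i))² = 0.138
δf = √((∂f/∂d_o · δd_o)² + (∂f/∂d_i · δd_i)²) = √(2.02 + 0.233) = 1.50 cm
f = 26.0 cm, so δf/f = 1.50/26.0 = 0.0577.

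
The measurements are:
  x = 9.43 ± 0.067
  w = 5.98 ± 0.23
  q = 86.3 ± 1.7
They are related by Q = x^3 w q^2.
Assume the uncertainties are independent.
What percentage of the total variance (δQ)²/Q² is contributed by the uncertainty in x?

13.0%

(δQ/Q)² = (3·δx/x)² + (1·δw/w)² + (2·δq/q)²
  x term: (3×0.00710)² = 0.000454
  w term: (1×0.0385)² = 0.00148
  q term: (2×0.0197)² = 0.00155
Total = 0.00349. Share from x = 0.000454/0.00349 = 0.130.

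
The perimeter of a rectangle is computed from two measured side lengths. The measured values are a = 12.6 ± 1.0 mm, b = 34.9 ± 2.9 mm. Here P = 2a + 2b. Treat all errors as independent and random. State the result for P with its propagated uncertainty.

For a sum/difference, combine absolute errors in quadrature:
  (2·δa)² = 4.00;  (2·δb)² = 33.6
δP = √(37.6) = 6.14 mm
P = 95.0 mm.

95.0 ± 6.14 mm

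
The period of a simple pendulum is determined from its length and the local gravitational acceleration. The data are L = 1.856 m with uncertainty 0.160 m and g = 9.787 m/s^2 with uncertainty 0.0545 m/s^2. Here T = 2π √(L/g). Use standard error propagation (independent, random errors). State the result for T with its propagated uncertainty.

T is a product of powers, so relative uncertainties combine in quadrature:
  (½·δL/L)² = (0.5×0.0862)² = 0.00186;  (−½·δg/g)² = (-0.5×0.00557)² = 7.75e-06
δT/T = √(0.00187) = 0.0432
T = 2.736 s, so δT = 0.0432 × 2.736 = 0.118 s.

2.736 ± 0.118 s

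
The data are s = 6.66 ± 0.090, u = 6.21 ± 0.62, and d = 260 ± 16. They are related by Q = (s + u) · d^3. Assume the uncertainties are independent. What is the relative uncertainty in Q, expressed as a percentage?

19.1%

Let w = s + u = 12.9. δw = √(δs² + δu²) = √(0.00810 + 0.384) = 0.626, so δw/w = 0.0487.
Q is then a monomial in w, d:
δQ/Q = √((δw/w)² + (3·δd/d)²) = √(0.00237 + 0.0341) = 0.191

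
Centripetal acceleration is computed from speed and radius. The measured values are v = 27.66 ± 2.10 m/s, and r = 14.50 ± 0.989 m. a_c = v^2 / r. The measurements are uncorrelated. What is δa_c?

8.78 m/s^2

Products/powers → add relative errors in quadrature, weighted by exponent:
  (2·δv/v)² = (2×0.0759)² = 0.0231;  (-1·δr/r)² = (-1×0.0682)² = 0.00465
δa_c/a_c = √(0.0277) = 0.166
a_c = 52.76 m/s^2, so δa_c = 0.166 × 52.76 = 8.78 m/s^2.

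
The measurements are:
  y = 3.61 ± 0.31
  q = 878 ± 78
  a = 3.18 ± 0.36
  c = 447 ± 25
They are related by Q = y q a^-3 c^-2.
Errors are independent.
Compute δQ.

Since Q is a product/quotient, work with relative uncertainties:
  (1·δy/y)² = (1×0.0859)² = 0.00737;  (1·δq/q)² = (1×0.0888)² = 0.00789;  (-3·δa/a)² = (-3×0.113)² = 0.115;  (-2·δc/c)² = (-2×0.0559)² = 0.0125
δQ/Q = √(0.143) = 0.378
Q = 0.000493, so δQ = 0.378 × 0.000493 = 0.000187.

0.000187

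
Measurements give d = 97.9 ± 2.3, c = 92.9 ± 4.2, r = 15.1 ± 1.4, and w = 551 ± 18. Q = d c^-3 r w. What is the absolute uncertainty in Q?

For a monomial Q ∝ d, c^-3, r, w, fractional errors add in quadrature:
  (1·δd/d)² = (1×0.0235)² = 0.000552;  (-3·δc/c)² = (-3×0.0452)² = 0.0184;  (1·δr/r)² = (1×0.0927)² = 0.00860;  (1·δw/w)² = (1×0.0327)² = 0.00107
δQ/Q = √(0.0286) = 0.169
Q = 1.02, so δQ = 0.169 × 1.02 = 0.172.

0.172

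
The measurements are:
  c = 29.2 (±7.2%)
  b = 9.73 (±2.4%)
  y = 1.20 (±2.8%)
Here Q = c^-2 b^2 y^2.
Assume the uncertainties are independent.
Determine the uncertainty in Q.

0.0259

Products/powers → add relative errors in quadrature, weighted by exponent:
  (-2·δc/c)² = (-2×0.0720)² = 0.0207;  (2·δb/b)² = (2×0.0240)² = 0.00230;  (2·δy/y)² = (2×0.0280)² = 0.00314
δQ/Q = √(0.0262) = 0.162
Q = 0.160, so δQ = 0.162 × 0.160 = 0.0259.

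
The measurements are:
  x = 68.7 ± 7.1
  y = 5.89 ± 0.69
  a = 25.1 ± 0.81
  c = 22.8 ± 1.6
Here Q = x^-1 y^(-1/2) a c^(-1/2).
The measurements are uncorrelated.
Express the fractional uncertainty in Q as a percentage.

12.8%

Q is a product of powers, so relative uncertainties combine in quadrature:
  (-1·δx/x)² = (-1×0.103)² = 0.0107;  (−½·δy/y)² = (-0.5×0.117)² = 0.00343;  (1·δa/a)² = (1×0.0323)² = 0.00104;  (−½·δc/c)² = (-0.5×0.0702)² = 0.00123
δQ/Q = √(0.0164) = 0.128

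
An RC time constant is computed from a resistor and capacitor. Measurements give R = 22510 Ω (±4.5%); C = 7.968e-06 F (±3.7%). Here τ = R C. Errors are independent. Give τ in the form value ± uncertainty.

τ is a product of powers, so relative uncertainties combine in quadrature:
  (1·δR/R)² = (1×0.0450)² = 0.00202;  (1·δC/C)² = (1×0.0370)² = 0.00137
δτ/τ = √(0.00339) = 0.0583
τ = 0.1794 s, so δτ = 0.0583 × 0.1794 = 0.0104 s.

0.1794 ± 0.0104 s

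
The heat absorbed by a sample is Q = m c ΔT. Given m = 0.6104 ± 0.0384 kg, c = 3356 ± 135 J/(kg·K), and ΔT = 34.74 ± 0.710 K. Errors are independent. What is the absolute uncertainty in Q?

Each factor contributes (exponent × relative error)² to (δQ/Q)²:
  (1·δm/m)² = (1×0.0629)² = 0.00396;  (1·δc/c)² = (1×0.0402)² = 0.00162;  (1·δΔT/ΔT)² = (1×0.0204)² = 0.000418
δQ/Q = √(0.00599) = 0.0774
Q = 71160 J, so δQ = 0.0774 × 71160 = 5510 J.

5510 J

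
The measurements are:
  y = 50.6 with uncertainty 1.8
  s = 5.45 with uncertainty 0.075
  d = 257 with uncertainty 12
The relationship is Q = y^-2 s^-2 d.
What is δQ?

Q is a product of powers, so relative uncertainties combine in quadrature:
  (-2·δy/y)² = (-2×0.0356)² = 0.00506;  (-2·δs/s)² = (-2×0.0138)² = 0.000758;  (1·δd/d)² = (1×0.0467)² = 0.00218
δQ/Q = √(0.00800) = 0.0894
Q = 0.00338, so δQ = 0.0894 × 0.00338 = 0.000302.

0.000302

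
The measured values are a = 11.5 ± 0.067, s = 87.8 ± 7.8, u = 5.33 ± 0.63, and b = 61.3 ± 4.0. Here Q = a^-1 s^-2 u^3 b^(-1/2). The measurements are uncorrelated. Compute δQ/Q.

0.398

For a monomial Q ∝ a^-1, s^-2, u^3, b^(-1/2), fractional errors add in quadrature:
  (-1·δa/a)² = (-1×0.00583)² = 3.39e-05;  (-2·δs/s)² = (-2×0.0888)² = 0.0316;  (3·δu/u)² = (3×0.118)² = 0.126;  (−½·δb/b)² = (-0.5×0.0653)² = 0.00106
δQ/Q = √(0.158) = 0.398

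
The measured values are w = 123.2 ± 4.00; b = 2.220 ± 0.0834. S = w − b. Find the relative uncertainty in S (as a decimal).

S is a linear combination, so absolute uncertainties add in quadrature:
  (δw)² = 16.0;  (δb)² = 0.00696
δS = √(16.0) = 4.00
S = 121.0, so δS/S = 4.00/121.0 = 0.0331.

0.0331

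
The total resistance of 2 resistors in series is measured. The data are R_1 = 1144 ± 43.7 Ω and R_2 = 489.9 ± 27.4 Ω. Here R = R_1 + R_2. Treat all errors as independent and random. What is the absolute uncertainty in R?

51.6 Ω

Each term contributes (cᵢ δxᵢ)² to (δR)²:
  (δR_1)² = 1910;  (δR_2)² = 751
δR = √(2660) = 51.6 Ω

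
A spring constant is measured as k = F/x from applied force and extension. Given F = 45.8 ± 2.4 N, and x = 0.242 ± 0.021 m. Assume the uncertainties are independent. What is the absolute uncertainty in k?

19.2 N/m

For a monomial k ∝ F, x^-1, fractional errors add in quadrature:
  (1·δF/F)² = (1×0.0524)² = 0.00275;  (-1·δx/x)² = (-1×0.0868)² = 0.00753
δk/k = √(0.0103) = 0.101
k = 189 N/m, so δk = 0.101 × 189 = 19.2 N/m.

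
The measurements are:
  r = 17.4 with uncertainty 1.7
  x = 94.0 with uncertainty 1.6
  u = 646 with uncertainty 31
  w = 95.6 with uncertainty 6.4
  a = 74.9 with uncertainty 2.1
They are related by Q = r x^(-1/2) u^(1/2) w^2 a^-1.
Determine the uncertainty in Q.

946

Relative error in a monomial: (δQ/Q)² = Σ (nᵢ · δxᵢ/xᵢ)².
  (1·δr/r)² = (1×0.0977)² = 0.00955;  (−½·δx/x)² = (-0.5×0.0170)² = 7.24e-05;  (½·δu/u)² = (0.5×0.0480)² = 0.000576;  (2·δw/w)² = (2×0.0669)² = 0.0179;  (-1·δa/a)² = (-1×0.0280)² = 0.000786
δQ/Q = √(0.0289) = 0.170
Q = 5570, so δQ = 0.170 × 5570 = 946.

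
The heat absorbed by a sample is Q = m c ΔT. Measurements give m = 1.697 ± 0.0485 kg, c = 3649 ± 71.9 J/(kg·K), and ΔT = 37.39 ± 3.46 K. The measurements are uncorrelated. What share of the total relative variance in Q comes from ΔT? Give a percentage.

(δQ/Q)² = (1·δm/m)² + (1·δc/c)² + (1·δΔT/ΔT)²
  m term: (1×0.0286)² = 0.000817
  c term: (1×0.0197)² = 0.000388
  ΔT term: (1×0.0925)² = 0.00856
Total = 0.00977. Share from ΔT = 0.00856/0.00977 = 0.877.

87.7%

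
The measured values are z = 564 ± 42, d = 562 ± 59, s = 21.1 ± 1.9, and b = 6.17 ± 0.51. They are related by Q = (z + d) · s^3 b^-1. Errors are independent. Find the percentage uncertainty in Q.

29.0%

Let u = z + d = 1130. δu = √(δz² + δd²) = √(1760 + 3480) = 72.4, so δu/u = 0.0643.
Q is then a monomial in u, s, b:
δQ/Q = √((δu/u)² + (3·δs/s)² + (-1·δb/b)²) = √(0.00414 + 0.0730 + 0.00683) = 0.290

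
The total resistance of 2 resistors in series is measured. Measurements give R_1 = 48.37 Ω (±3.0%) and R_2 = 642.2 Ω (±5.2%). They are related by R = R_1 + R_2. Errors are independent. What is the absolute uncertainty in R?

33.4 Ω

Each term contributes (cᵢ δxᵢ)² to (δR)²:
  (δR_1)² = 2.11;  (δR_2)² = 1120
δR = √(1120) = 33.4 Ω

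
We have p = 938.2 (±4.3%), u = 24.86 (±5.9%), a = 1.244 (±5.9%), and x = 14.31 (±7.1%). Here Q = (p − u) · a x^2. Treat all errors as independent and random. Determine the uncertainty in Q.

Let w = p − u = 913.3. δw = √(δp² + δu²) = √(1630 + 2.15) = 40.4, so δw/w = 0.0442.
Q is then a monomial in w, a, x:
δQ/Q = √((δw/w)² + (1·δa/a)² + (2·δx/x)²) = √(0.00195 + 0.00348 + 0.0202) = 0.160
Q = 232700, so δQ = 0.160 × 232700 = 37200.

37200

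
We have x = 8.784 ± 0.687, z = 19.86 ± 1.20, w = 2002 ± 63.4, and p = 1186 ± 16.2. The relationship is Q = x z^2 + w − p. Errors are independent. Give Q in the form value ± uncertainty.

4281 ± 503

Let h = x·z^2 = 3465. δh/h = √((1·δx/x)² + (2·δz/z)²) = √(0.00612 + 0.0146) = 0.144, so δh = 499.
Q = h + w − p: δQ = √(δh² + δw² + δp²) = √(2.49e+05 + 4020 + 262) = 503
Q = 4281.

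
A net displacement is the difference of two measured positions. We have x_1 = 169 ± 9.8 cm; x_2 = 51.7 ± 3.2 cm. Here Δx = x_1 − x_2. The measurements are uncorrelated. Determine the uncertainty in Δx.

Each term contributes (cᵢ δxᵢ)² to (δΔx)²:
  (δx_1)² = 96.0;  (δx_2)² = 10.2
δΔx = √(106) = 10.3 cm

10.3 cm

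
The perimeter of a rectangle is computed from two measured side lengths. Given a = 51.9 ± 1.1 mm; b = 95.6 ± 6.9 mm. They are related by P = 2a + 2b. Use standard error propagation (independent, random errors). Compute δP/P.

P is a linear combination, so absolute uncertainties add in quadrature:
  (2·δa)² = 4.84;  (2·δb)² = 190
δP = √(195) = 14.0 mm
P = 295 mm, so δP/P = 14.0/295 = 0.0474.

0.0474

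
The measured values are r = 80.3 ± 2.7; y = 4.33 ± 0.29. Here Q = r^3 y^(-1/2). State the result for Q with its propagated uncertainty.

(2.49 ± 0.264) × 10^5

Q is a product of powers, so relative uncertainties combine in quadrature:
  (3·δr/r)² = (3×0.0336)² = 0.0102;  (−½·δy/y)² = (-0.5×0.0670)² = 0.00112
δQ/Q = √(0.0113) = 0.106
Q = 2.49e+05, so δQ = 0.106 × 2.49e+05 = 26400.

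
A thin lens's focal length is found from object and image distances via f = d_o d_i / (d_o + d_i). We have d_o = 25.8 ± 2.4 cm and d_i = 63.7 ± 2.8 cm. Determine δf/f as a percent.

∂f/∂d_o = (d_i/(d_o+d_i))² = 0.507;  ∂f/∂d_i = (d_o/(d_o+d_i))² = 0.0831
δf = √((∂f/∂d_o · δd_o)² + (∂f/∂d_i · δd_i)²) = √(1.48 + 0.0541) = 1.24 cm
f = 18.4 cm, so δf/f = 1.24/18.4 = 0.0674.

6.74%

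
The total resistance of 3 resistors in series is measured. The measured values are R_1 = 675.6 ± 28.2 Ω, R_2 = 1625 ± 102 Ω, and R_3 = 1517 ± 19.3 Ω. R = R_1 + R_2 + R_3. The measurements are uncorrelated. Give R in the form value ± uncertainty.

3818 ± 108 Ω

Each term contributes (cᵢ δxᵢ)² to (δR)²:
  (δR_1)² = 795;  (δR_2)² = 10400;  (δR_3)² = 372
δR = √(11600) = 108 Ω
R = 3818 Ω.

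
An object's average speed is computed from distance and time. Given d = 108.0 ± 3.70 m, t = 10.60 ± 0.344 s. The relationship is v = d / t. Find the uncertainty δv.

Products/powers → add relative errors in quadrature, weighted by exponent:
  (1·δd/d)² = (1×0.0343)² = 0.00117;  (-1·δt/t)² = (-1×0.0325)² = 0.00105
δv/v = √(0.00223) = 0.0472
v = 10.19 m/s, so δv = 0.0472 × 10.19 = 0.481 m/s.

0.481 m/s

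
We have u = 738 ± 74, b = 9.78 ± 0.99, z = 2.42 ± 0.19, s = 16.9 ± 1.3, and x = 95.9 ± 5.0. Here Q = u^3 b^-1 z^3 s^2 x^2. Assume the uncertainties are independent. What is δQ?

6.68e+14

Each factor contributes (exponent × relative error)² to (δQ/Q)²:
  (3·δu/u)² = (3×0.100)² = 0.0905;  (-1·δb/b)² = (-1×0.101)² = 0.0102;  (3·δz/z)² = (3×0.0785)² = 0.0555;  (2·δs/s)² = (2×0.0769)² = 0.0237;  (2·δx/x)² = (2×0.0521)² = 0.0109
δQ/Q = √(0.191) = 0.437
Q = 1.53e+15, so δQ = 0.437 × 1.53e+15 = 6.68e+14.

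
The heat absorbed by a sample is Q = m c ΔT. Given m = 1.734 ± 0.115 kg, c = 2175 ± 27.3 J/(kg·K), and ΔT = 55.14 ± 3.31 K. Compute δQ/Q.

0.0903

Since Q is a product/quotient, work with relative uncertainties:
  (1·δm/m)² = (1×0.0663)² = 0.00440;  (1·δc/c)² = (1×0.0126)² = 0.000158;  (1·δΔT/ΔT)² = (1×0.0600)² = 0.00360
δQ/Q = √(0.00816) = 0.0903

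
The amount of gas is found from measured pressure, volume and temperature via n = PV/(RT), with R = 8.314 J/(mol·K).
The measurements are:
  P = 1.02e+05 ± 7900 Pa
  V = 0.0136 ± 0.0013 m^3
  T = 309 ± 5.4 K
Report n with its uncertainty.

Relative error in a monomial: (δn/n)² = Σ (nᵢ · δxᵢ/xᵢ)².
  (1·δP/P)² = (1×0.0775)² = 0.00600;  (1·δV/V)² = (1×0.0956)² = 0.00914;  (-1·δT/T)² = (-1×0.0175)² = 0.000305
δn/n = √(0.0154) = 0.124
n = 0.540 mol, so δn = 0.124 × 0.540 = 0.0671 mol.

0.540 ± 0.0671 mol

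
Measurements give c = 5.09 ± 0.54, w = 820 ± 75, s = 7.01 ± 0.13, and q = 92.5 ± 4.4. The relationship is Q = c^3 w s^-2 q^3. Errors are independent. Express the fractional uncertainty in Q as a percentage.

36.2%

Products/powers → add relative errors in quadrature, weighted by exponent:
  (3·δc/c)² = (3×0.106)² = 0.101;  (1·δw/w)² = (1×0.0915)² = 0.00837;  (-2·δs/s)² = (-2×0.0185)² = 0.00138;  (3·δq/q)² = (3×0.0476)² = 0.0204
δQ/Q = √(0.131) = 0.362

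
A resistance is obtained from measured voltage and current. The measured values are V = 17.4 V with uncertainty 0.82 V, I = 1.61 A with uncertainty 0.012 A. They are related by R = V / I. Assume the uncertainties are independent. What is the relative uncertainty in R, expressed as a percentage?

4.77%

Since R is a product/quotient, work with relative uncertainties:
  (1·δV/V)² = (1×0.0471)² = 0.00222;  (-1·δI/I)² = (-1×0.00745)² = 5.56e-05
δR/R = √(0.00228) = 0.0477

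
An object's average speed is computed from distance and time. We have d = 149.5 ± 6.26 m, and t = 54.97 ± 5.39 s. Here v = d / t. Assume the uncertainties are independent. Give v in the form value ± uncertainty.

2.720 ± 0.290 m/s

Each factor contributes (exponent × relative error)² to (δv/v)²:
  (1·δd/d)² = (1×0.0419)² = 0.00175;  (-1·δt/t)² = (-1×0.0981)² = 0.00961
δv/v = √(0.0114) = 0.107
v = 2.720 m/s, so δv = 0.107 × 2.720 = 0.290 m/s.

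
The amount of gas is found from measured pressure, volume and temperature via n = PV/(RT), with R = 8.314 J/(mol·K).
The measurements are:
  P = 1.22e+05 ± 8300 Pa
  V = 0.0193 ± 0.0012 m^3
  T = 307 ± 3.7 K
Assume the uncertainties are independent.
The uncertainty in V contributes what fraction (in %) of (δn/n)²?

(δn/n)² = (1·δP/P)² + (1·δV/V)² + (-1·δT/T)²
  P term: (1×0.0680)² = 0.00463
  V term: (1×0.0622)² = 0.00387
  T term: (-1×0.0121)² = 0.000145
Total = 0.00864. Share from V = 0.00387/0.00864 = 0.447.

44.7%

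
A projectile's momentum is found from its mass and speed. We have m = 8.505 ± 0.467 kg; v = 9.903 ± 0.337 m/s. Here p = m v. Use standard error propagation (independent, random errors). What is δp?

5.44 kg·m/s

For a monomial p ∝ m, v, fractional errors add in quadrature:
  (1·δm/m)² = (1×0.0549)² = 0.00301;  (1·δv/v)² = (1×0.0340)² = 0.00116
δp/p = √(0.00417) = 0.0646
p = 84.23 kg·m/s, so δp = 0.0646 × 84.23 = 5.44 kg·m/s.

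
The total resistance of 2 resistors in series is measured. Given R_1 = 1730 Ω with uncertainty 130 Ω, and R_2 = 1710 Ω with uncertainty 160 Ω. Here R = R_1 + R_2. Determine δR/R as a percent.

5.99%

Absolute uncertainties add in quadrature for a linear combination:
  (δR_1)² = 16900;  (δR_2)² = 25600
δR = √(42500) = 206 Ω
R = 3440 Ω, so δR/R = 206/3440 = 0.0599.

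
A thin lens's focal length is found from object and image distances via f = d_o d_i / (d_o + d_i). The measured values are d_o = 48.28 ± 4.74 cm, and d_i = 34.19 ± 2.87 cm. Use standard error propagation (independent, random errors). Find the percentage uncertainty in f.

∂f/∂d_o = (d_i/(d_o+d_i))² = 0.172;  ∂f/∂d_i = (d_o/(d_o+d_i))² = 0.343
δf = √((∂f/∂d_o · δd_o)² + (∂f/∂d_i · δd_i)²) = √(0.664 + 0.967) = 1.28 cm
f = 20.02 cm, so δf/f = 1.28/20.02 = 0.0638.

6.38%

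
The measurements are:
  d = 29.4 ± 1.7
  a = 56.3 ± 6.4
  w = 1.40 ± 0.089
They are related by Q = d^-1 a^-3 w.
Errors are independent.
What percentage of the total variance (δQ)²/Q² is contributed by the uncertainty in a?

(δQ/Q)² = (-1·δd/d)² + (-3·δa/a)² + (1·δw/w)²
  d term: (-1×0.0578)² = 0.00334
  a term: (-3×0.114)² = 0.116
  w term: (1×0.0636)² = 0.00404
Total = 0.124. Share from a = 0.116/0.124 = 0.940.

94.0%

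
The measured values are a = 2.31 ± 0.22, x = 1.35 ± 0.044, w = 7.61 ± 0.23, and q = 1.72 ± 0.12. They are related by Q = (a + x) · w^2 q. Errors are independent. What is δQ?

Let u = a + x = 3.66. δu = √(δa² + δx²) = √(0.0484 + 0.00194) = 0.224, so δu/u = 0.0613.
Q is then a monomial in u, w, q:
δQ/Q = √((δu/u)² + (2·δw/w)² + (1·δq/q)²) = √(0.00376 + 0.00365 + 0.00487) = 0.111
Q = 365, so δQ = 0.111 × 365 = 40.4.

40.4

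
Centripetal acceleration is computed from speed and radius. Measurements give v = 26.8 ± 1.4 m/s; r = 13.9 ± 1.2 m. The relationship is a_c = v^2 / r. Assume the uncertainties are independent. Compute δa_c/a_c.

a_c is a product of powers, so relative uncertainties combine in quadrature:
  (2·δv/v)² = (2×0.0522)² = 0.0109;  (-1·δr/r)² = (-1×0.0863)² = 0.00745
δa_c/a_c = √(0.0184) = 0.136

0.136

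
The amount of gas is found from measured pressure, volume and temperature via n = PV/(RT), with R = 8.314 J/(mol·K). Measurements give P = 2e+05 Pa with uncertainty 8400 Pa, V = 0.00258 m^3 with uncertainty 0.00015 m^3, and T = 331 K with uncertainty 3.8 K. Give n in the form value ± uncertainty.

Relative error in a monomial: (δn/n)² = Σ (nᵢ · δxᵢ/xᵢ)².
  (1·δP/P)² = (1×0.0420)² = 0.00176;  (1·δV/V)² = (1×0.0581)² = 0.00338;  (-1·δT/T)² = (-1×0.0115)² = 0.000132
δn/n = √(0.00528) = 0.0726
n = 0.188 mol, so δn = 0.0726 × 0.188 = 0.0136 mol.

0.188 ± 0.0136 mol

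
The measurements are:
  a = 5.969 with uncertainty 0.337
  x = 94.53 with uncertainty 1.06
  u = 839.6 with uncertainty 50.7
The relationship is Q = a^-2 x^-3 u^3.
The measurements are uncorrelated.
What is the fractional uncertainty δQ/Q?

Products/powers → add relative errors in quadrature, weighted by exponent:
  (-2·δa/a)² = (-2×0.0565)² = 0.0128;  (-3·δx/x)² = (-3×0.0112)² = 0.00113;  (3·δu/u)² = (3×0.0604)² = 0.0328
δQ/Q = √(0.0467) = 0.216

0.216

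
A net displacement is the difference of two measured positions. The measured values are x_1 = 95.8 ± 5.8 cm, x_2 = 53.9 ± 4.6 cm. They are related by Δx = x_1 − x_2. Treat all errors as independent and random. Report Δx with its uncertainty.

Each term contributes (cᵢ δxᵢ)² to (δΔx)²:
  (δx_1)² = 33.6;  (δx_2)² = 21.2
δΔx = √(54.8) = 7.40 cm
Δx = 41.9 cm.

41.9 ± 7.40 cm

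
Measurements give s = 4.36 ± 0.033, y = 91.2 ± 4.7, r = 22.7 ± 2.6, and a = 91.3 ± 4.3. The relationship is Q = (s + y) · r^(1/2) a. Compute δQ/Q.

Let u = s + y = 95.6. δu = √(δs² + δy²) = √(0.00109 + 22.1) = 4.70, so δu/u = 0.0492.
Q is then a monomial in u, r, a:
δQ/Q = √((δu/u)² + (½·δr/r)² + (1·δa/a)²) = √(0.00242 + 0.00328 + 0.00222) = 0.0890

0.0890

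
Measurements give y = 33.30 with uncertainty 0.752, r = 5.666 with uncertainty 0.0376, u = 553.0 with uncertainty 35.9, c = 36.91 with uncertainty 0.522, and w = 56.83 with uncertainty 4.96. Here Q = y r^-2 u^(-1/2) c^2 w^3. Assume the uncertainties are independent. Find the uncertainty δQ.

For a monomial Q ∝ y, r^-2, u^(-1/2), c^2, w^3, fractional errors add in quadrature:
  (1·δy/y)² = (1×0.0226)² = 0.000510;  (-2·δr/r)² = (-2×0.00664)² = 0.000176;  (−½·δu/u)² = (-0.5×0.0649)² = 0.00105;  (2·δc/c)² = (2×0.0141)² = 0.000800;  (3·δw/w)² = (3×0.0873)² = 0.0686
δQ/Q = √(0.0711) = 0.267
Q = 1.103e+07, so δQ = 0.267 × 1.103e+07 = 2.94e+06.

2.94e+06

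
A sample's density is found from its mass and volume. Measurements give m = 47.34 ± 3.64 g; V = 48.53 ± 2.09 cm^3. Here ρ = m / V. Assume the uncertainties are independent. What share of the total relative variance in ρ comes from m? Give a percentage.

(δρ/ρ)² = (1·δm/m)² + (-1·δV/V)²
  m term: (1×0.0769)² = 0.00591
  V term: (-1×0.0431)² = 0.00185
Total = 0.00777. Share from m = 0.00591/0.00777 = 0.761.

76.1%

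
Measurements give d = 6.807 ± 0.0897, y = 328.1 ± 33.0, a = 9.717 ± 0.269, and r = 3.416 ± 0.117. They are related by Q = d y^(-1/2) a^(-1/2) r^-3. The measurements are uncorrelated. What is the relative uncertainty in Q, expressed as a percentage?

11.6%

Each factor contributes (exponent × relative error)² to (δQ/Q)²:
  (1·δd/d)² = (1×0.0132)² = 0.000174;  (−½·δy/y)² = (-0.5×0.101)² = 0.00253;  (−½·δa/a)² = (-0.5×0.0277)² = 0.000192;  (-3·δr/r)² = (-3×0.0343)² = 0.0106
δQ/Q = √(0.0135) = 0.116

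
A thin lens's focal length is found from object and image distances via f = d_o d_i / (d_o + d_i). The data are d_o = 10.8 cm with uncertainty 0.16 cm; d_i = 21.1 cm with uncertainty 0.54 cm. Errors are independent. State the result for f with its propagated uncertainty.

∂f/∂d_o = (d_i/(d_o+d_i))² = 0.438;  ∂f/∂d_i = (d_o/(d_o+d_i))² = 0.115
δf = √((∂f/∂d_o · δd_o)² + (∂f/∂d_i · δd_i)²) = √(0.00490 + 0.00383) = 0.0934 cm
f = 7.14 cm.

7.14 ± 0.0934 cm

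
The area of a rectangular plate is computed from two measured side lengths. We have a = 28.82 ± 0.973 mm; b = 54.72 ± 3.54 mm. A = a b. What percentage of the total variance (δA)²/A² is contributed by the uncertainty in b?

(δA/A)² = (1·δa/a)² + (1·δb/b)²
  a term: (1×0.0338)² = 0.00114
  b term: (1×0.0647)² = 0.00419
Total = 0.00533. Share from b = 0.00419/0.00533 = 0.786.

78.6%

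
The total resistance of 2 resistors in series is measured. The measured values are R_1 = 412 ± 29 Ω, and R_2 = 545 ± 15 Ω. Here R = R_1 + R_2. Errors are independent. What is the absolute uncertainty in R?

32.6 Ω

R is a linear combination, so absolute uncertainties add in quadrature:
  (δR_1)² = 841;  (δR_2)² = 225
δR = √(1070) = 32.6 Ω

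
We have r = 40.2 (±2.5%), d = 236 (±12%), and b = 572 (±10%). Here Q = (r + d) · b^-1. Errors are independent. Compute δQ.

0.0692

Let u = r + d = 276. δu = √(δr² + δd²) = √(1.01 + 802) = 28.3, so δu/u = 0.103.
Q is then a monomial in u, b:
δQ/Q = √((δu/u)² + (-1·δb/b)²) = √(0.0105 + 0.0100) = 0.143
Q = 0.483, so δQ = 0.143 × 0.483 = 0.0692.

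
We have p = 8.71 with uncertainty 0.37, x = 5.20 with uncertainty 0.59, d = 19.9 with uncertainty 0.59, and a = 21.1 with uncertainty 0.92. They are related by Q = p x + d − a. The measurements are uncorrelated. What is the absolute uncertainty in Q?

Let w = p·x = 45.3. δw/w = √((1·δp/p)² + (1·δx/x)²) = √(0.00180 + 0.0129) = 0.121, so δw = 5.49.
Q = w + d − a: δQ = √(δw² + δd² + δa²) = √(30.1 + 0.348 + 0.846) = 5.60

5.60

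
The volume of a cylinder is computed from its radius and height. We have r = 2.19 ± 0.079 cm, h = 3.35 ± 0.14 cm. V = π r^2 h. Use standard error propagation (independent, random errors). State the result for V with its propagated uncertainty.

Since V is a product/quotient, work with relative uncertainties:
  (2·δr/r)² = (2×0.0361)² = 0.00521;  (1·δh/h)² = (1×0.0418)² = 0.00175
δV/V = √(0.00695) = 0.0834
V = 50.5 cm^3, so δV = 0.0834 × 50.5 = 4.21 cm^3.

50.5 ± 4.21 cm^3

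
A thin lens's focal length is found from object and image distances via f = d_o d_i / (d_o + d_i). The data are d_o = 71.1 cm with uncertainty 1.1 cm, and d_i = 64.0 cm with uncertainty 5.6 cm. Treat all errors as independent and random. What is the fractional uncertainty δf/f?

0.0466

∂f/∂d_o = (d_i/(d_o+d_i))² = 0.224;  ∂f/∂d_i = (d_o/(d_o+d_i))² = 0.277
δf = √((∂f/∂d_o · δd_o)² + (∂f/∂d_i · δd_i)²) = √(0.0609 + 2.41) = 1.57 cm
f = 33.7 cm, so δf/f = 1.57/33.7 = 0.0466.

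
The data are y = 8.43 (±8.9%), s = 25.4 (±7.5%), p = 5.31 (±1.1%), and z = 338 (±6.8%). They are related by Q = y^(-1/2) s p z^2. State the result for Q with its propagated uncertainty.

For a monomial Q ∝ y^(-1/2), s, p, z^2, fractional errors add in quadrature:
  (−½·δy/y)² = (-0.5×0.0890)² = 0.00198;  (1·δs/s)² = (1×0.0750)² = 0.00562;  (1·δp/p)² = (1×0.0110)² = 0.000121;  (2·δz/z)² = (2×0.0680)² = 0.0185
δQ/Q = √(0.0262) = 0.162
Q = 5.31e+06, so δQ = 0.162 × 5.31e+06 = 8.59e+05.

(5.31 ± 0.859) × 10^6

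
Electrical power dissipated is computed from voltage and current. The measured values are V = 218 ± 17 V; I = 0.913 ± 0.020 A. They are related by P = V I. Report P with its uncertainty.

Since P is a product/quotient, work with relative uncertainties:
  (1·δV/V)² = (1×0.0780)² = 0.00608;  (1·δI/I)² = (1×0.0219)² = 0.000480
δP/P = √(0.00656) = 0.0810
P = 199 W, so δP = 0.0810 × 199 = 16.1 W.

199 ± 16.1 W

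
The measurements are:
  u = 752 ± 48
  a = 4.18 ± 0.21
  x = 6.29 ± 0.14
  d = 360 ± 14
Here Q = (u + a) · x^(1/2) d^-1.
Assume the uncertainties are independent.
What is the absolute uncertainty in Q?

Let w = u + a = 756. δw = √(δu² + δa²) = √(2300 + 0.0441) = 48.0, so δw/w = 0.0635.
Q is then a monomial in w, x, d:
δQ/Q = √((δw/w)² + (½·δx/x)² + (-1·δd/d)²) = √(0.00403 + 0.000124 + 0.00151) = 0.0753
Q = 5.27, so δQ = 0.0753 × 5.27 = 0.397.

0.397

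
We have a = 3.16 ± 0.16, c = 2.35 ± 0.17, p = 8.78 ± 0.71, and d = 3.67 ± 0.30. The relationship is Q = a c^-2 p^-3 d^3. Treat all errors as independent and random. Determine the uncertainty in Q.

0.0158

Q is a product of powers, so relative uncertainties combine in quadrature:
  (1·δa/a)² = (1×0.0506)² = 0.00256;  (-2·δc/c)² = (-2×0.0723)² = 0.0209;  (-3·δp/p)² = (-3×0.0809)² = 0.0589;  (3·δd/d)² = (3×0.0817)² = 0.0601
δQ/Q = √(0.142) = 0.377
Q = 0.0418, so δQ = 0.377 × 0.0418 = 0.0158.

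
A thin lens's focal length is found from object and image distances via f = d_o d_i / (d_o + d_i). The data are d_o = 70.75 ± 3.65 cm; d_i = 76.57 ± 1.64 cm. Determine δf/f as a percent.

∂f/∂d_o = (d_i/(d_o+d_i))² = 0.270;  ∂f/∂d_i = (d_o/(d_o+d_i))² = 0.231
δf = √((∂f/∂d_o · δd_o)² + (∂f/∂d_i · δd_i)²) = √(0.972 + 0.143) = 1.06 cm
f = 36.77 cm, so δf/f = 1.06/36.77 = 0.0287.

2.87%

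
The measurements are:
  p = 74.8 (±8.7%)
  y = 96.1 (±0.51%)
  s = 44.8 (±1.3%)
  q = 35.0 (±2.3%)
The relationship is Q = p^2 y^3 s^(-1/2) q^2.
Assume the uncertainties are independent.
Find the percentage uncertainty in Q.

Each factor contributes (exponent × relative error)² to (δQ/Q)²:
  (2·δp/p)² = (2×0.0870)² = 0.0303;  (3·δy/y)² = (3×0.00510)² = 0.000234;  (−½·δs/s)² = (-0.5×0.0130)² = 4.23e-05;  (2·δq/q)² = (2×0.0230)² = 0.00212
δQ/Q = √(0.0327) = 0.181

18.1%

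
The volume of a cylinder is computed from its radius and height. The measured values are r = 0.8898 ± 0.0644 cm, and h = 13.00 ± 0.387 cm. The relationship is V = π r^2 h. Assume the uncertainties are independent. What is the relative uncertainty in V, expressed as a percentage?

14.8%

Relative error in a monomial: (δV/V)² = Σ (nᵢ · δxᵢ/xᵢ)².
  (2·δr/r)² = (2×0.0724)² = 0.0210;  (1·δh/h)² = (1×0.0298)² = 0.000886
δV/V = √(0.0218) = 0.148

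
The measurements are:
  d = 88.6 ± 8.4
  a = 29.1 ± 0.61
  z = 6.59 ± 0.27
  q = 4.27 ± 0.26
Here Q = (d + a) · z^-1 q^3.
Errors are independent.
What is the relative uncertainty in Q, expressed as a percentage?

Let u = d + a = 118. δu = √(δd² + δa²) = √(70.6 + 0.372) = 8.42, so δu/u = 0.0716.
Q is then a monomial in u, z, q:
δQ/Q = √((δu/u)² + (-1·δz/z)² + (3·δq/q)²) = √(0.00512 + 0.00168 + 0.0334) = 0.200

20.0%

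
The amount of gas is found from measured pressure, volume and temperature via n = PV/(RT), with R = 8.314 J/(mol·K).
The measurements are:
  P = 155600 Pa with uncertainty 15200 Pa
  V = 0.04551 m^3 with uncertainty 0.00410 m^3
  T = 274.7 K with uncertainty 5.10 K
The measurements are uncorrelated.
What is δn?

Relative error in a monomial: (δn/n)² = Σ (nᵢ · δxᵢ/xᵢ)².
  (1·δP/P)² = (1×0.0977)² = 0.00954;  (1·δV/V)² = (1×0.0901)² = 0.00812;  (-1·δT/T)² = (-1×0.0186)² = 0.000345
δn/n = √(0.0180) = 0.134
n = 3.101 mol, so δn = 0.134 × 3.101 = 0.416 mol.

0.416 mol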